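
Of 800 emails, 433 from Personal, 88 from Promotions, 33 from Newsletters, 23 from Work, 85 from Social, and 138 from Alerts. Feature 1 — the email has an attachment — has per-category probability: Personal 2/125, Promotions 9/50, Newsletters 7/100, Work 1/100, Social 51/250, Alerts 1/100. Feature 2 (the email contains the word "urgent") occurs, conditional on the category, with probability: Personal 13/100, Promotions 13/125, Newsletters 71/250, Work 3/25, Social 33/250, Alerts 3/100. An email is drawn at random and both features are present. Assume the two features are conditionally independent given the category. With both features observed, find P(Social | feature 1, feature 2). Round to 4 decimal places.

0.4115

By Bayes' rule, posterior ∝ prior × likelihood:
  Personal: 0.54125 × 0.016 × 0.13 = 0.0011258
  Promotions: 0.11 × 0.18 × 0.104 = 0.0020592
  Newsletters: 0.04125 × 0.07 × 0.284 = 0.00082005
  Work: 0.02875 × 0.01 × 0.12 = 0.0000345
  Social: 0.10625 × 0.204 × 0.132 = 0.0028611
  Alerts: 0.1725 × 0.01 × 0.03 = 0.00005175
Normalizing constant = 0.0069524.
P(Social | evidence) = 0.0028611 / 0.0069524 ≈ 0.4115.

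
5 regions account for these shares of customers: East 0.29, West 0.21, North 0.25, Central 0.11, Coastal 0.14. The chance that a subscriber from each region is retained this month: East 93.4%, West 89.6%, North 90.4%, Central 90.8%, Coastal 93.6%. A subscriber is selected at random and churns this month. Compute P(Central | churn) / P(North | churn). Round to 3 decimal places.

Taking complements, P(churn | each) = East 0.066, West 0.104, North 0.096, Central 0.092, Coastal 0.064.
Prior × likelihood for each hypothesis:
  East: 0.29 × 0.066 = 0.01914
  West: 0.21 × 0.104 = 0.02184
  North: 0.25 × 0.096 = 0.024
  Central: 0.11 × 0.092 = 0.01012
  Coastal: 0.14 × 0.064 = 0.00896
Total = 0.08406.
The ratio is 0.01012 / 0.024 (the normalizer cancels) = 0.422.

0.422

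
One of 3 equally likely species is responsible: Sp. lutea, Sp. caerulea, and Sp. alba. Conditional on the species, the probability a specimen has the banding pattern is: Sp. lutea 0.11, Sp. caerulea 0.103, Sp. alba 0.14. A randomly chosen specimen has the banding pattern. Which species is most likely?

Sp. alba

With a uniform prior (1/3 each), posterior ∝ likelihood:
  Sp. lutea: 0.11
  Sp. caerulea: 0.103
  Sp. alba: 0.14
Sum = 0.353.
Largest term belongs to Sp. alba, so Sp. alba is most probable.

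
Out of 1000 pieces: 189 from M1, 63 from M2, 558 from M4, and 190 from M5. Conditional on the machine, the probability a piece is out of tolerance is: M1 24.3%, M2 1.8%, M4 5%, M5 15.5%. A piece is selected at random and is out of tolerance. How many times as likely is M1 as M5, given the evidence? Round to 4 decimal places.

Prior × likelihood for each hypothesis:
  M1: 0.189 × 0.243 = 0.045927
  M2: 0.063 × 0.018 = 0.001134
  M4: 0.558 × 0.05 = 0.0279
  M5: 0.19 × 0.155 = 0.02945
Sum = 0.104411.
The ratio is 0.045927 / 0.02945 (the normalizer cancels) = 1.5595.

1.5595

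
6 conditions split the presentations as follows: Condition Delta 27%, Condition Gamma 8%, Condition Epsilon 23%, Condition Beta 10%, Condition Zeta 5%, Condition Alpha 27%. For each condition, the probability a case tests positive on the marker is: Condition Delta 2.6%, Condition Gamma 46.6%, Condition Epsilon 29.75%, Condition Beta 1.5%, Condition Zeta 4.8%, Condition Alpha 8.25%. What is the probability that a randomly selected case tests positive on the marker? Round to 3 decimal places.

0.139

Prior × likelihood for each hypothesis:
  Condition Delta: 0.27 × 0.026 = 0.00702
  Condition Gamma: 0.08 × 0.466 = 0.03728
  Condition Epsilon: 0.23 × 0.2975 = 0.068425
  Condition Beta: 0.1 × 0.015 = 0.0015
  Condition Zeta: 0.05 × 0.048 = 0.0024
  Condition Alpha: 0.27 × 0.0825 = 0.022275
P(marker-positive) = 0.00702 + 0.03728 + 0.068425 + 0.0015 + 0.0024 + 0.022275 = 0.1389 → 0.139.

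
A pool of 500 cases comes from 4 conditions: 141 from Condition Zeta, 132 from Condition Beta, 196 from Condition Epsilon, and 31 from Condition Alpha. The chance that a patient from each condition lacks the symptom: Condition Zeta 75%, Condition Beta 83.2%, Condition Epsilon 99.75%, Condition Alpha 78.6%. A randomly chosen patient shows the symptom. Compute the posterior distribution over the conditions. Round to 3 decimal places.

Condition Zeta 0.546, Condition Beta 0.344, Condition Epsilon 0.008, Condition Alpha 0.103

Taking complements, P(symptomatic | each) = Condition Zeta 0.25, Condition Beta 0.168, Condition Epsilon 0.0025, Condition Alpha 0.214.
By Bayes' rule, posterior ∝ prior × likelihood:
  Condition Zeta: 0.282 × 0.25 = 0.0705
  Condition Beta: 0.264 × 0.168 = 0.044352
  Condition Epsilon: 0.392 × 0.0025 = 0.00098
  Condition Alpha: 0.062 × 0.214 = 0.013268
Normalizing constant = 0.1291.
P(Condition Zeta | symptomatic) = 0.0705/0.1291 ≈ 0.546
P(Condition Beta | symptomatic) = 0.044352/0.1291 ≈ 0.344
P(Condition Epsilon | symptomatic) = 0.00098/0.1291 ≈ 0.008
P(Condition Alpha | symptomatic) = 0.013268/0.1291 ≈ 0.103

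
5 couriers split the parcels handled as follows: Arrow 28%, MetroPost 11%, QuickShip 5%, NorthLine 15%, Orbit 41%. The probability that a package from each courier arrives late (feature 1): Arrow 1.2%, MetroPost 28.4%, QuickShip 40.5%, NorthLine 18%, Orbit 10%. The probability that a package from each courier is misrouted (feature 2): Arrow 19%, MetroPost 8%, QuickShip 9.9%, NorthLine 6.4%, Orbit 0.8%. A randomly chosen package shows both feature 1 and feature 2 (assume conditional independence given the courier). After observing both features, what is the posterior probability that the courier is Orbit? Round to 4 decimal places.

By Bayes' rule, posterior ∝ prior × likelihood:
  Arrow: 0.28 × 0.012 × 0.19 = 0.0006384
  MetroPost: 0.11 × 0.284 × 0.08 = 0.0024992
  QuickShip: 0.05 × 0.405 × 0.099 = 0.00200475
  NorthLine: 0.15 × 0.18 × 0.064 = 0.001728
  Orbit: 0.41 × 0.1 × 0.008 = 0.000328
Total = 0.00719835.
P(Orbit | evidence) = 0.000328 / 0.00719835 ≈ 0.0456.

0.0456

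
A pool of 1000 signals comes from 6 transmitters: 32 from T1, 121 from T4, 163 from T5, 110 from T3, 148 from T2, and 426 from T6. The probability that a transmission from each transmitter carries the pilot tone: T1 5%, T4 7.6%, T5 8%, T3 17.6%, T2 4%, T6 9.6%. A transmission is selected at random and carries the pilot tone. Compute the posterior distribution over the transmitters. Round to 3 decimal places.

Prior × likelihood for each hypothesis:
  T1: 0.032 × 0.05 = 0.0016
  T4: 0.121 × 0.076 = 0.009196
  T5: 0.163 × 0.08 = 0.01304
  T3: 0.11 × 0.176 = 0.01936
  T2: 0.148 × 0.04 = 0.00592
  T6: 0.426 × 0.096 = 0.040896
Total = 0.090012.
P(T1 | pilot) = 0.0016/0.090012 ≈ 0.018
P(T4 | pilot) = 0.009196/0.090012 ≈ 0.102
P(T5 | pilot) = 0.01304/0.090012 ≈ 0.145
P(T3 | pilot) = 0.01936/0.090012 ≈ 0.215
P(T2 | pilot) = 0.00592/0.090012 ≈ 0.066
P(T6 | pilot) = 0.040896/0.090012 ≈ 0.454

T1 0.018, T4 0.102, T5 0.145, T3 0.215, T2 0.066, T6 0.454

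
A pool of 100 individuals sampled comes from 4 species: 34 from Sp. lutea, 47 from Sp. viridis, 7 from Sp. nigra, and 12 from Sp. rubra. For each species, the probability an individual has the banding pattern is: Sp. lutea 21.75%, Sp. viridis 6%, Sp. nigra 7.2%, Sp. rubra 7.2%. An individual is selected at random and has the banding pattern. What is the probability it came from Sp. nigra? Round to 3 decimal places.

Prior × likelihood for each hypothesis:
  Sp. lutea: 0.34 × 0.2175 = 0.07395
  Sp. viridis: 0.47 × 0.06 = 0.0282
  Sp. nigra: 0.07 × 0.072 = 0.00504
  Sp. rubra: 0.12 × 0.072 = 0.00864
Normalizing constant = 0.11583.
P(Sp. nigra | evidence) = 0.00504 / 0.11583 ≈ 0.044.

0.044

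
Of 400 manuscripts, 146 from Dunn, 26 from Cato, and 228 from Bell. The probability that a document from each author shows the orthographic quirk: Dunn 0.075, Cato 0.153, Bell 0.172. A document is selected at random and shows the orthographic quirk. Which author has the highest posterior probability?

Bell

Unnormalized posteriors (prior × likelihood):
  Dunn: 0.365 × 0.075 = 0.027375
  Cato: 0.065 × 0.153 = 0.009945
  Bell: 0.57 × 0.172 = 0.09804
Total = 0.13536.
Largest term belongs to Bell, so Bell is most probable.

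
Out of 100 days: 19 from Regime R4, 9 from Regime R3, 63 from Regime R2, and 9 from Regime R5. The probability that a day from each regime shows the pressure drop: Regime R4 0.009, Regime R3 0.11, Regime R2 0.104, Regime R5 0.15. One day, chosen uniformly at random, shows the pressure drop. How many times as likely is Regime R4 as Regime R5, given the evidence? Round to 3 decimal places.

0.127

Prior × likelihood for each hypothesis:
  Regime R4: 0.19 × 0.009 = 0.00171
  Regime R3: 0.09 × 0.11 = 0.0099
  Regime R2: 0.63 × 0.104 = 0.06552
  Regime R5: 0.09 × 0.15 = 0.0135
Sum = 0.09063.
The ratio is 0.00171 / 0.0135 (the normalizer cancels) = 0.127.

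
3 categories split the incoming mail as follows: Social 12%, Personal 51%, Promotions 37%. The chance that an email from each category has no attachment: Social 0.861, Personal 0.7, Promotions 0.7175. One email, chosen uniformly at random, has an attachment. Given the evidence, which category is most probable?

Taking complements, P(attachment | each) = Social 0.139, Personal 0.3, Promotions 0.2825.
Prior × likelihood for each hypothesis:
  Social: 0.12 × 0.139 = 0.01668
  Personal: 0.51 × 0.3 = 0.153
  Promotions: 0.37 × 0.2825 = 0.104525
Normalizing constant = 0.274205.
Largest term belongs to Personal, so Personal is most probable.

Personal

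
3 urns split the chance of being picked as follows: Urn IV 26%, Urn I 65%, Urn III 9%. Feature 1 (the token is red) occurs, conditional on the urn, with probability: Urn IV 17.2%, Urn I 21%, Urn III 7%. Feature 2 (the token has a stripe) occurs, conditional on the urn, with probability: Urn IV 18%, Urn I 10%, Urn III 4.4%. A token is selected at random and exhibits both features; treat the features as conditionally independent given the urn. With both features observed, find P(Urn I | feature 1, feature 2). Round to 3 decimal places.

0.621

By Bayes' rule, posterior ∝ prior × likelihood:
  Urn IV: 0.26 × 0.172 × 0.18 = 0.0080496
  Urn I: 0.65 × 0.21 × 0.1 = 0.01365
  Urn III: 0.09 × 0.07 × 0.044 = 0.0002772
Total = 0.0219768.
P(Urn I | evidence) = 0.01365 / 0.0219768 ≈ 0.621.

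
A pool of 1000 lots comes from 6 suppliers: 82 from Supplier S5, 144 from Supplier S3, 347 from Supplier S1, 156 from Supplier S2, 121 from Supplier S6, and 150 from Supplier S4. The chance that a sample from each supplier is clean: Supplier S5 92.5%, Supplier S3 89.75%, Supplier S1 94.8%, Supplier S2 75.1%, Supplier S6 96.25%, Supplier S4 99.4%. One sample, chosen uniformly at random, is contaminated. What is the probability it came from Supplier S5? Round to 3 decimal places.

0.074

Taking complements, P(contaminated | each) = Supplier S5 0.075, Supplier S3 0.1025, Supplier S1 0.052, Supplier S2 0.249, Supplier S6 0.0375, Supplier S4 0.006.
Prior × likelihood for each hypothesis:
  Supplier S5: 0.082 × 0.075 = 0.00615
  Supplier S3: 0.144 × 0.1025 = 0.01476
  Supplier S1: 0.347 × 0.052 = 0.018044
  Supplier S2: 0.156 × 0.249 = 0.038844
  Supplier S6: 0.121 × 0.0375 = 0.0045375
  Supplier S4: 0.15 × 0.006 = 0.0009
Total = 0.0832355.
P(Supplier S5 | evidence) = 0.00615 / 0.0832355 ≈ 0.074.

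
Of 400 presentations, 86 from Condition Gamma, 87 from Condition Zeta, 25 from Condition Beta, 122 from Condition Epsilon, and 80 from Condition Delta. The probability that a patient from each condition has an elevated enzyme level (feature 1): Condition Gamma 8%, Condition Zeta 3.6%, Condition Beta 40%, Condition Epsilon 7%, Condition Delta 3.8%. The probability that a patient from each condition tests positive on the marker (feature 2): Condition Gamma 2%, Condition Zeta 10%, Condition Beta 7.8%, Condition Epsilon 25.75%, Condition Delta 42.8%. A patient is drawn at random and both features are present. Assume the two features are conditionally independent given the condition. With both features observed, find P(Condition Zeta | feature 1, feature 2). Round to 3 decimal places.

Prior × likelihood for each hypothesis:
  Condition Gamma: 0.215 × 0.08 × 0.02 = 0.000344
  Condition Zeta: 0.2175 × 0.036 × 0.1 = 0.000783
  Condition Beta: 0.0625 × 0.4 × 0.078 = 0.00195
  Condition Epsilon: 0.305 × 0.07 × 0.2575 = 0.005497625
  Condition Delta: 0.2 × 0.038 × 0.428 = 0.0032528
Normalizing constant = 0.011827425.
P(Condition Zeta | evidence) = 0.000783 / 0.011827425 ≈ 0.066.

0.066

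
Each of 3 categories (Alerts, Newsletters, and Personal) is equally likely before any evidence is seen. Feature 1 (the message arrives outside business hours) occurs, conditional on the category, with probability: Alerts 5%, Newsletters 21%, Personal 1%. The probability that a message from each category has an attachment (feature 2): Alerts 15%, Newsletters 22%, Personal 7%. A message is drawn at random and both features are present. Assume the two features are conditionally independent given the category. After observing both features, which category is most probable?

Newsletters

Since the prior is uniform, the posterior is proportional to the likelihood:
  Alerts: 0.05 × 0.15 = 0.0075
  Newsletters: 0.21 × 0.22 = 0.0462
  Personal: 0.01 × 0.07 = 0.0007
Normalizing constant = 0.0544.
Largest term belongs to Newsletters, so Newsletters is most probable.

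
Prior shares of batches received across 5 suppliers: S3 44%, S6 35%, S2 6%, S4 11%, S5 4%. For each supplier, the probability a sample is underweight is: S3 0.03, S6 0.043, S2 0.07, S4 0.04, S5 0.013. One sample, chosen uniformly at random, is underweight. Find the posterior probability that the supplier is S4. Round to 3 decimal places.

By Bayes' rule, posterior ∝ prior × likelihood:
  S3: 0.44 × 0.03 = 0.0132
  S6: 0.35 × 0.043 = 0.01505
  S2: 0.06 × 0.07 = 0.0042
  S4: 0.11 × 0.04 = 0.0044
  S5: 0.04 × 0.013 = 0.00052
Normalizing constant = 0.03737.
P(S4 | evidence) = 0.0044 / 0.03737 ≈ 0.118.

0.118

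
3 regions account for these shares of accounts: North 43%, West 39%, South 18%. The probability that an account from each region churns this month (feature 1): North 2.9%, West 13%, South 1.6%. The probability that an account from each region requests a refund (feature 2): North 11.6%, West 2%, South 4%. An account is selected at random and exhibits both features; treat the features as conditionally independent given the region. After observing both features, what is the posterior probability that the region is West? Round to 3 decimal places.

0.394

Unnormalized posteriors (prior × likelihood):
  North: 0.43 × 0.029 × 0.116 = 0.00144652
  West: 0.39 × 0.13 × 0.02 = 0.001014
  South: 0.18 × 0.016 × 0.04 = 0.0001152
Total = 0.00257572.
P(West | evidence) = 0.001014 / 0.00257572 ≈ 0.394.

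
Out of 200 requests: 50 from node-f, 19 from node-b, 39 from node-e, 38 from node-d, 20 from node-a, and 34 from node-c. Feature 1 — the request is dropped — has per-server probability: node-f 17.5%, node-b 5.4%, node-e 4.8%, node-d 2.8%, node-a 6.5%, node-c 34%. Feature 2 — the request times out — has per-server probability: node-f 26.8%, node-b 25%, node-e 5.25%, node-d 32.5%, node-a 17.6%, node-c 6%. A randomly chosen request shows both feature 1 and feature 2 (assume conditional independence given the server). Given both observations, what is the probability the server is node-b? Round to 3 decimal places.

Unnormalized posteriors (prior × likelihood):
  node-f: 0.25 × 0.175 × 0.268 = 0.011725
  node-b: 0.095 × 0.054 × 0.25 = 0.0012825
  node-e: 0.195 × 0.048 × 0.0525 = 0.0004914
  node-d: 0.19 × 0.028 × 0.325 = 0.001729
  node-a: 0.1 × 0.065 × 0.176 = 0.001144
  node-c: 0.17 × 0.34 × 0.06 = 0.003468
Total = 0.0198399.
P(node-b | evidence) = 0.0012825 / 0.0198399 ≈ 0.065.

0.065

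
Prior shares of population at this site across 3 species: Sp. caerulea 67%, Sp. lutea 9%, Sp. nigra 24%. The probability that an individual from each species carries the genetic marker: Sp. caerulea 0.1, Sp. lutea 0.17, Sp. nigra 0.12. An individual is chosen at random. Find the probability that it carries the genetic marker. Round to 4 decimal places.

0.1111

Unnormalized posteriors (prior × likelihood):
  Sp. caerulea: 0.67 × 0.1 = 0.067
  Sp. lutea: 0.09 × 0.17 = 0.0153
  Sp. nigra: 0.24 × 0.12 = 0.0288
P(marker) = 0.067 + 0.0153 + 0.0288 = 0.1111 → 0.1111.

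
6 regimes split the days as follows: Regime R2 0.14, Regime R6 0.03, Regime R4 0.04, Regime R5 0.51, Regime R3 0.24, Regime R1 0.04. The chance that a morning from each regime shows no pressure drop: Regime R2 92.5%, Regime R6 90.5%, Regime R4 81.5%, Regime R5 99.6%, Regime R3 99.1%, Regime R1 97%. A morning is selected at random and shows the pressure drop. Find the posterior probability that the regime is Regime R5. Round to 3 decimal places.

0.078

Taking complements, P(drop | each) = Regime R2 0.075, Regime R6 0.095, Regime R4 0.185, Regime R5 0.004, Regime R3 0.009, Regime R1 0.03.
Prior × likelihood for each hypothesis:
  Regime R2: 0.14 × 0.075 = 0.0105
  Regime R6: 0.03 × 0.095 = 0.00285
  Regime R4: 0.04 × 0.185 = 0.0074
  Regime R5: 0.51 × 0.004 = 0.00204
  Regime R3: 0.24 × 0.009 = 0.00216
  Regime R1: 0.04 × 0.03 = 0.0012
Total = 0.02615.
P(Regime R5 | evidence) = 0.00204 / 0.02615 ≈ 0.078.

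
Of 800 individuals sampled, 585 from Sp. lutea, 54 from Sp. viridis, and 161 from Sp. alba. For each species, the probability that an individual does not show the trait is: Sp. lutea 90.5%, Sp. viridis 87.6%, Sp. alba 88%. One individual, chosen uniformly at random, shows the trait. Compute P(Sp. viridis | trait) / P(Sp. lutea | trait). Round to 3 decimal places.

Taking complements, P(trait | each) = Sp. lutea 0.095, Sp. viridis 0.124, Sp. alba 0.12.
By Bayes' rule, posterior ∝ prior × likelihood:
  Sp. lutea: 0.73125 × 0.095 = 0.06946875
  Sp. viridis: 0.0675 × 0.124 = 0.00837
  Sp. alba: 0.20125 × 0.12 = 0.02415
Sum = 0.10198875.
The ratio is 0.00837 / 0.06946875 (the normalizer cancels) = 0.120.

0.120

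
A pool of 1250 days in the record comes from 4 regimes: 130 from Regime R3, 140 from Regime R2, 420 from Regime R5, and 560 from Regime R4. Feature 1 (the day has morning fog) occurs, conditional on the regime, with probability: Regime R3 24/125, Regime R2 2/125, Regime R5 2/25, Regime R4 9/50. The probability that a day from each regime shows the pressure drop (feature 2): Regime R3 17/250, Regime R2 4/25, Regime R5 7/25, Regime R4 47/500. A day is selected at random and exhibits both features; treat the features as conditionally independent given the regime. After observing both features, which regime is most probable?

Regime R4

Unnormalized posteriors (prior × likelihood):
  Regime R3: 0.104 × 0.192 × 0.068 = 0.001357824
  Regime R2: 0.112 × 0.016 × 0.16 = 0.00028672
  Regime R5: 0.336 × 0.08 × 0.28 = 0.0075264
  Regime R4: 0.448 × 0.18 × 0.094 = 0.00758016
Sum = 0.016751104.
Largest term belongs to Regime R4, so Regime R4 is most probable.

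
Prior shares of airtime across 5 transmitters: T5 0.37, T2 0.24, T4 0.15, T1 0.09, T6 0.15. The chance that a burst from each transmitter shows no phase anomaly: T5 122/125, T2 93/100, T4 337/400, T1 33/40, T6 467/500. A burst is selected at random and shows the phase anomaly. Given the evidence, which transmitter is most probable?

Taking complements, P(anomaly | each) = T5 0.024, T2 0.07, T4 0.1575, T1 0.175, T6 0.066.
Compute prior × likelihood for every hypothesis:
  T5: 0.37 × 0.024 = 0.00888
  T2: 0.24 × 0.07 = 0.0168
  T4: 0.15 × 0.1575 = 0.023625
  T1: 0.09 × 0.175 = 0.01575
  T6: 0.15 × 0.066 = 0.0099
Sum = 0.074955.
Largest term belongs to T4, so T4 is most probable.

T4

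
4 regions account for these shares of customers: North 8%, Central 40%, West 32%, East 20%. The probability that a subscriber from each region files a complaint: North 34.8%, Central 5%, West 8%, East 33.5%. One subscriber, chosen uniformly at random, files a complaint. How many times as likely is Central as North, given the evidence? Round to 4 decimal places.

Unnormalized posteriors (prior × likelihood):
  North: 0.08 × 0.348 = 0.02784
  Central: 0.4 × 0.05 = 0.02
  West: 0.32 × 0.08 = 0.0256
  East: 0.2 × 0.335 = 0.067
Total = 0.14044.
The ratio is 0.02 / 0.02784 (the normalizer cancels) = 0.7184.

0.7184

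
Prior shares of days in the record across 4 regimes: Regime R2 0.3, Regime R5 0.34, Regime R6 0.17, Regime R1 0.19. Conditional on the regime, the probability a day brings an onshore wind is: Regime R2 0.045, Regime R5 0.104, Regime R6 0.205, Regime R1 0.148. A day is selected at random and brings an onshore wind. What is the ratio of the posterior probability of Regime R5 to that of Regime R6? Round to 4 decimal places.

1.0146

Prior × likelihood for each hypothesis:
  Regime R2: 0.3 × 0.045 = 0.0135
  Regime R5: 0.34 × 0.104 = 0.03536
  Regime R6: 0.17 × 0.205 = 0.03485
  Regime R1: 0.19 × 0.148 = 0.02812
Normalizing constant = 0.11183.
The ratio is 0.03536 / 0.03485 (the normalizer cancels) = 1.0146.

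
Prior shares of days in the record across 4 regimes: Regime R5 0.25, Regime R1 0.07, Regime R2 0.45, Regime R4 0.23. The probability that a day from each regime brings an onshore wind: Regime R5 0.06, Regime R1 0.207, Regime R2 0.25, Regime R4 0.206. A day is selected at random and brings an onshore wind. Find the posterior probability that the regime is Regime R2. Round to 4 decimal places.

0.5941

Prior × likelihood for each hypothesis:
  Regime R5: 0.25 × 0.06 = 0.015
  Regime R1: 0.07 × 0.207 = 0.01449
  Regime R2: 0.45 × 0.25 = 0.1125
  Regime R4: 0.23 × 0.206 = 0.04738
Total = 0.18937.
P(Regime R2 | evidence) = 0.1125 / 0.18937 ≈ 0.5941.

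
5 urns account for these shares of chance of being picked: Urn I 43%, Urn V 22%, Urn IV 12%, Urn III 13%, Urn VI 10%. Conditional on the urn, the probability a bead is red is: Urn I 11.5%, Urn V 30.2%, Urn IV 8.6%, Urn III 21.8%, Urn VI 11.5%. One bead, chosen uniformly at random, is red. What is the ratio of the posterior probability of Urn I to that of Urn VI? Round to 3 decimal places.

Compute prior × likelihood for every hypothesis:
  Urn I: 0.43 × 0.115 = 0.04945
  Urn V: 0.22 × 0.302 = 0.06644
  Urn IV: 0.12 × 0.086 = 0.01032
  Urn III: 0.13 × 0.218 = 0.02834
  Urn VI: 0.1 × 0.115 = 0.0115
Normalizing constant = 0.16605.
The ratio is 0.04945 / 0.0115 (the normalizer cancels) = 4.300.

4.300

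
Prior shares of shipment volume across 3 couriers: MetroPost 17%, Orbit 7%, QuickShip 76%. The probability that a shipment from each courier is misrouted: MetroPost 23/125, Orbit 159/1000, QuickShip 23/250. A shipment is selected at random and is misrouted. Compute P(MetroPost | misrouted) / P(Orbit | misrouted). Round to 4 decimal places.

2.8104

By Bayes' rule, posterior ∝ prior × likelihood:
  MetroPost: 0.17 × 0.184 = 0.03128
  Orbit: 0.07 × 0.159 = 0.01113
  QuickShip: 0.76 × 0.092 = 0.06992
Total = 0.11233.
The ratio is 0.03128 / 0.01113 (the normalizer cancels) = 2.8104.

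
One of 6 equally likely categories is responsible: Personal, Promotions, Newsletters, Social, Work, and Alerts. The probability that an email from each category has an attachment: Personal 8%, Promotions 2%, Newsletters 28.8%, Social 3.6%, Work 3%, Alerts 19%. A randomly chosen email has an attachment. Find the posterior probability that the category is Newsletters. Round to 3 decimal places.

With a uniform prior (1/6 each), posterior ∝ likelihood:
  Personal: 0.08
  Promotions: 0.02
  Newsletters: 0.288
  Social: 0.036
  Work: 0.03
  Alerts: 0.19
Total = 0.644.
P(Newsletters | evidence) = 0.288 / 0.644 ≈ 0.447.

0.447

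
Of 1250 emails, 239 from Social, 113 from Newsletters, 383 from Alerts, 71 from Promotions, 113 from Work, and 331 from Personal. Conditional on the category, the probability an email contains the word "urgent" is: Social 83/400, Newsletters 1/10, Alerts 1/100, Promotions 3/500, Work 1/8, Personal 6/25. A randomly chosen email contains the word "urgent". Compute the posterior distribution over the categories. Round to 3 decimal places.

Unnormalized posteriors (prior × likelihood):
  Social: 0.1912 × 0.2075 = 0.039674
  Newsletters: 0.0904 × 0.1 = 0.00904
  Alerts: 0.3064 × 0.01 = 0.003064
  Promotions: 0.0568 × 0.006 = 0.0003408
  Work: 0.0904 × 0.125 = 0.0113
  Personal: 0.2648 × 0.24 = 0.063552
Sum = 0.1269708.
P(Social | urgent-flag) = 0.039674/0.1269708 ≈ 0.312
P(Newsletters | urgent-flag) = 0.00904/0.1269708 ≈ 0.071
P(Alerts | urgent-flag) = 0.003064/0.1269708 ≈ 0.024
P(Promotions | urgent-flag) = 0.0003408/0.1269708 ≈ 0.003
P(Work | urgent-flag) = 0.0113/0.1269708 ≈ 0.089
P(Personal | urgent-flag) = 0.063552/0.1269708 ≈ 0.501

Social 0.312, Newsletters 0.071, Alerts 0.024, Promotions 0.003, Work 0.089, Personal 0.501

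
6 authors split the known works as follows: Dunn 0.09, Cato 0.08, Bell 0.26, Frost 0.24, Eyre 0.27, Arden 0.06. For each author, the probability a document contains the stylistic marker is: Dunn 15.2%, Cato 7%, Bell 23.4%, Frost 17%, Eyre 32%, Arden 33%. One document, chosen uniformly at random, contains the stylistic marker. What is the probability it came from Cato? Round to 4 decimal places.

0.0247

Unnormalized posteriors (prior × likelihood):
  Dunn: 0.09 × 0.152 = 0.01368
  Cato: 0.08 × 0.07 = 0.0056
  Bell: 0.26 × 0.234 = 0.06084
  Frost: 0.24 × 0.17 = 0.0408
  Eyre: 0.27 × 0.32 = 0.0864
  Arden: 0.06 × 0.33 = 0.0198
Sum = 0.22712.
P(Cato | evidence) = 0.0056 / 0.22712 ≈ 0.0247.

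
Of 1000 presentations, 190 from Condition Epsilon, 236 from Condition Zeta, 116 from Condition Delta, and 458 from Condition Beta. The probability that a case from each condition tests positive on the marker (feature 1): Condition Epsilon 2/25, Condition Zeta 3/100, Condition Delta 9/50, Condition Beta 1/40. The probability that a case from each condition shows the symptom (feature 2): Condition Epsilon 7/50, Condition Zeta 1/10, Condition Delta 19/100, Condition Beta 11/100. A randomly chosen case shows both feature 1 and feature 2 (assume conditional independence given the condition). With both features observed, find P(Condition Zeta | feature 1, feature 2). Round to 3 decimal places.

0.088

Compute prior × likelihood for every hypothesis:
  Condition Epsilon: 0.19 × 0.08 × 0.14 = 0.002128
  Condition Zeta: 0.236 × 0.03 × 0.1 = 0.000708
  Condition Delta: 0.116 × 0.18 × 0.19 = 0.0039672
  Condition Beta: 0.458 × 0.025 × 0.11 = 0.0012595
Normalizing constant = 0.0080627.
P(Condition Zeta | evidence) = 0.000708 / 0.0080627 ≈ 0.088.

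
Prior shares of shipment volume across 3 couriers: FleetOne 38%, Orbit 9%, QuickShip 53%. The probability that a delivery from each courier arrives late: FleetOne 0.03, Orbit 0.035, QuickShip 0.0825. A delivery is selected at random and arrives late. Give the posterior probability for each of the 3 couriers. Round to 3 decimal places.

FleetOne 0.196, Orbit 0.054, QuickShip 0.750

By Bayes' rule, posterior ∝ prior × likelihood:
  FleetOne: 0.38 × 0.03 = 0.0114
  Orbit: 0.09 × 0.035 = 0.00315
  QuickShip: 0.53 × 0.0825 = 0.043725
Normalizing constant = 0.058275.
P(FleetOne | late) = 0.0114/0.058275 ≈ 0.196
P(Orbit | late) = 0.00315/0.058275 ≈ 0.054
P(QuickShip | late) = 0.043725/0.058275 ≈ 0.750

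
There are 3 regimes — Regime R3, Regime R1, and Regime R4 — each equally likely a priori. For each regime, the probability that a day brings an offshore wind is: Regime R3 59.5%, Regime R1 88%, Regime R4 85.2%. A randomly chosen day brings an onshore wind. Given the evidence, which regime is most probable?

Regime R3

Taking complements, P(onshore | each) = Regime R3 0.405, Regime R1 0.12, Regime R4 0.148.
With a uniform prior (1/3 each), posterior ∝ likelihood:
  Regime R3: 0.405
  Regime R1: 0.12
  Regime R4: 0.148
Normalizing constant = 0.673.
Largest term belongs to Regime R3, so Regime R3 is most probable.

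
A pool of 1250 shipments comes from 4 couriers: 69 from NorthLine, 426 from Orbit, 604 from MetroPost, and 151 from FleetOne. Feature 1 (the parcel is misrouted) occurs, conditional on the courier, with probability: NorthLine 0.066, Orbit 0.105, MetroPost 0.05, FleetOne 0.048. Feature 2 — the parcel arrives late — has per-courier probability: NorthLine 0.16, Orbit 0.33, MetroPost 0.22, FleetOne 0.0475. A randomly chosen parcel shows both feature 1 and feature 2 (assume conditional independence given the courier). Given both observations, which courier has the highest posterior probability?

Orbit

Prior × likelihood for each hypothesis:
  NorthLine: 0.0552 × 0.066 × 0.16 = 0.000582912
  Orbit: 0.3408 × 0.105 × 0.33 = 0.01180872
  MetroPost: 0.4832 × 0.05 × 0.22 = 0.0053152
  FleetOne: 0.1208 × 0.048 × 0.0475 = 0.000275424
Normalizing constant = 0.017982256.
Largest term belongs to Orbit, so Orbit is most probable.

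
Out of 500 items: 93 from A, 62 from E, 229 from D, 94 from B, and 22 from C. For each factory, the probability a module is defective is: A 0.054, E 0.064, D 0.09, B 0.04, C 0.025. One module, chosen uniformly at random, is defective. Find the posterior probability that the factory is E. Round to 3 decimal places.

0.117

Compute prior × likelihood for every hypothesis:
  A: 0.186 × 0.054 = 0.010044
  E: 0.124 × 0.064 = 0.007936
  D: 0.458 × 0.09 = 0.04122
  B: 0.188 × 0.04 = 0.00752
  C: 0.044 × 0.025 = 0.0011
Sum = 0.06782.
P(E | evidence) = 0.007936 / 0.06782 ≈ 0.117.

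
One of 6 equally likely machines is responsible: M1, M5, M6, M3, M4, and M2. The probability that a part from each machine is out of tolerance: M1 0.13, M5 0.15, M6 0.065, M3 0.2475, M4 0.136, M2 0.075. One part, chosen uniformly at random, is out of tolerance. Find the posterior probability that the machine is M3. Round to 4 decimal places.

0.3080

Since the prior is uniform, the posterior is proportional to the likelihood:
  M1: 0.13
  M5: 0.15
  M6: 0.065
  M3: 0.2475
  M4: 0.136
  M2: 0.075
Sum = 0.8035.
P(M3 | evidence) = 0.2475 / 0.8035 ≈ 0.3080.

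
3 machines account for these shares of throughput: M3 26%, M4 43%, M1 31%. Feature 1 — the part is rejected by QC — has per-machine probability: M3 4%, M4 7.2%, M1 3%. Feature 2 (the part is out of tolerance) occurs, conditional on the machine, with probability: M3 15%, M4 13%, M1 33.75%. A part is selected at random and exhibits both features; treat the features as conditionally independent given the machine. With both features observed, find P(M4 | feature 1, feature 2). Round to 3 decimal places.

Unnormalized posteriors (prior × likelihood):
  M3: 0.26 × 0.04 × 0.15 = 0.00156
  M4: 0.43 × 0.072 × 0.13 = 0.0040248
  M1: 0.31 × 0.03 × 0.3375 = 0.00313875
Total = 0.00872355.
P(M4 | evidence) = 0.0040248 / 0.00872355 ≈ 0.461.

0.461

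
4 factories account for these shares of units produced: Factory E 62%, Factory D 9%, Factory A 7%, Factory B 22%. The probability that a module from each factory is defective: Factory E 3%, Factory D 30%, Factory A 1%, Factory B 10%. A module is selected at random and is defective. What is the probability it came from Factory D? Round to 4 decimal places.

0.3953

Prior × likelihood for each hypothesis:
  Factory E: 0.62 × 0.03 = 0.0186
  Factory D: 0.09 × 0.3 = 0.027
  Factory A: 0.07 × 0.01 = 0.0007
  Factory B: 0.22 × 0.1 = 0.022
Total = 0.0683.
P(Factory D | evidence) = 0.027 / 0.0683 ≈ 0.3953.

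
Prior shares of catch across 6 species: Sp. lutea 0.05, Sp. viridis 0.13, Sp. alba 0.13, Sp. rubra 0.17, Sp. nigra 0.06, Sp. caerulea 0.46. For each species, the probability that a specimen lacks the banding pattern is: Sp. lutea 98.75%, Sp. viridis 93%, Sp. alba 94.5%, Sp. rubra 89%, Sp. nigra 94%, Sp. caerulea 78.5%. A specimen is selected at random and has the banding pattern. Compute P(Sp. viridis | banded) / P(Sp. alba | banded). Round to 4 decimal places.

Taking complements, P(banded | each) = Sp. lutea 0.0125, Sp. viridis 0.07, Sp. alba 0.055, Sp. rubra 0.11, Sp. nigra 0.06, Sp. caerulea 0.215.
Prior × likelihood for each hypothesis:
  Sp. lutea: 0.05 × 0.0125 = 0.000625
  Sp. viridis: 0.13 × 0.07 = 0.0091
  Sp. alba: 0.13 × 0.055 = 0.00715
  Sp. rubra: 0.17 × 0.11 = 0.0187
  Sp. nigra: 0.06 × 0.06 = 0.0036
  Sp. caerulea: 0.46 × 0.215 = 0.0989
Sum = 0.138075.
The ratio is 0.0091 / 0.00715 (the normalizer cancels) = 1.2727.

1.2727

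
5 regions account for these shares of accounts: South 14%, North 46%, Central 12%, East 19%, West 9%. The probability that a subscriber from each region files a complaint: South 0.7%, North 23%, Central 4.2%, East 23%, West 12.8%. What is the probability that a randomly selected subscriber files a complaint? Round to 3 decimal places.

By Bayes' rule, posterior ∝ prior × likelihood:
  South: 0.14 × 0.007 = 0.00098
  North: 0.46 × 0.23 = 0.1058
  Central: 0.12 × 0.042 = 0.00504
  East: 0.19 × 0.23 = 0.0437
  West: 0.09 × 0.128 = 0.01152
P(complaint) = 0.00098 + 0.1058 + 0.00504 + 0.0437 + 0.01152 = 0.16704 → 0.167.

0.167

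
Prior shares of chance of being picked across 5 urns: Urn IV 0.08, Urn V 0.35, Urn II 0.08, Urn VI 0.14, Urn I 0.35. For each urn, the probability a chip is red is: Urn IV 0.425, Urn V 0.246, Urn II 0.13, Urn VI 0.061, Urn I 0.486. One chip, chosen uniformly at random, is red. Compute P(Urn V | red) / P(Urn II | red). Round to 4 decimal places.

Unnormalized posteriors (prior × likelihood):
  Urn IV: 0.08 × 0.425 = 0.034
  Urn V: 0.35 × 0.246 = 0.0861
  Urn II: 0.08 × 0.13 = 0.0104
  Urn VI: 0.14 × 0.061 = 0.00854
  Urn I: 0.35 × 0.486 = 0.1701
Normalizing constant = 0.30914.
The ratio is 0.0861 / 0.0104 (the normalizer cancels) = 8.2788.

8.2788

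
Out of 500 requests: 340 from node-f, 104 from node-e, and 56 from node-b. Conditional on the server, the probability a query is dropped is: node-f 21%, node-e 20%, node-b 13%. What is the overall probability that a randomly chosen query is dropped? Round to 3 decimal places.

Unnormalized posteriors (prior × likelihood):
  node-f: 0.68 × 0.21 = 0.1428
  node-e: 0.208 × 0.2 = 0.0416
  node-b: 0.112 × 0.13 = 0.01456
P(dropped) = 0.1428 + 0.0416 + 0.01456 = 0.19896 → 0.199.

0.199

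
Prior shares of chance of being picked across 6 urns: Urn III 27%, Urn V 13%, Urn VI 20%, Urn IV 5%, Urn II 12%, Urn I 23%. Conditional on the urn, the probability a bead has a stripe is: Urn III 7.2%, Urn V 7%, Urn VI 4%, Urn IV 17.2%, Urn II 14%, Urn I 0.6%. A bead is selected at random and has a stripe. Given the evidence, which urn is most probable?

Urn III

By Bayes' rule, posterior ∝ prior × likelihood:
  Urn III: 0.27 × 0.072 = 0.01944
  Urn V: 0.13 × 0.07 = 0.0091
  Urn VI: 0.2 × 0.04 = 0.008
  Urn IV: 0.05 × 0.172 = 0.0086
  Urn II: 0.12 × 0.14 = 0.0168
  Urn I: 0.23 × 0.006 = 0.00138
Normalizing constant = 0.06332.
Largest term belongs to Urn III, so Urn III is most probable.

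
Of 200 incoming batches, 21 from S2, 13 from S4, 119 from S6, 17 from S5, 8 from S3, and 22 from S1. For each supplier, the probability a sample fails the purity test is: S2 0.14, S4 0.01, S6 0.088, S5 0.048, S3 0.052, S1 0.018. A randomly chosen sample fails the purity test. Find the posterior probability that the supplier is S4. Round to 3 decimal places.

0.009

Unnormalized posteriors (prior × likelihood):
  S2: 0.105 × 0.14 = 0.0147
  S4: 0.065 × 0.01 = 0.00065
  S6: 0.595 × 0.088 = 0.05236
  S5: 0.085 × 0.048 = 0.00408
  S3: 0.04 × 0.052 = 0.00208
  S1: 0.11 × 0.018 = 0.00198
Total = 0.07585.
P(S4 | evidence) = 0.00065 / 0.07585 ≈ 0.009.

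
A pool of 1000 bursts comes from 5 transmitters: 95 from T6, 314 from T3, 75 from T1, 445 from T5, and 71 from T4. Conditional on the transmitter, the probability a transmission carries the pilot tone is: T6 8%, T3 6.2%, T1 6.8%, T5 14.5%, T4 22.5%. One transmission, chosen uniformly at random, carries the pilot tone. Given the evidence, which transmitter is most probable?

Unnormalized posteriors (prior × likelihood):
  T6: 0.095 × 0.08 = 0.0076
  T3: 0.314 × 0.062 = 0.019468
  T1: 0.075 × 0.068 = 0.0051
  T5: 0.445 × 0.145 = 0.064525
  T4: 0.071 × 0.225 = 0.015975
Normalizing constant = 0.112668.
Largest term belongs to T5, so T5 is most probable.

T5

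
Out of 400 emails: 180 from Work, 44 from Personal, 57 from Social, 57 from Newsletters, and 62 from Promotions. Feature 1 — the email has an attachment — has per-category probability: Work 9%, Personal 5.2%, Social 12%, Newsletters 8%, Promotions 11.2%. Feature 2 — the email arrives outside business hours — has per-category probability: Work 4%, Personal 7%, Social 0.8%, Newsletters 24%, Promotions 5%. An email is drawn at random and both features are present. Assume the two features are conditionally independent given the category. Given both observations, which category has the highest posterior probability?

By Bayes' rule, posterior ∝ prior × likelihood:
  Work: 0.45 × 0.09 × 0.04 = 0.00162
  Personal: 0.11 × 0.052 × 0.07 = 0.0004004
  Social: 0.1425 × 0.12 × 0.008 = 0.0001368
  Newsletters: 0.1425 × 0.08 × 0.24 = 0.002736
  Promotions: 0.155 × 0.112 × 0.05 = 0.000868
Normalizing constant = 0.0057612.
Largest term belongs to Newsletters, so Newsletters is most probable.

Newsletters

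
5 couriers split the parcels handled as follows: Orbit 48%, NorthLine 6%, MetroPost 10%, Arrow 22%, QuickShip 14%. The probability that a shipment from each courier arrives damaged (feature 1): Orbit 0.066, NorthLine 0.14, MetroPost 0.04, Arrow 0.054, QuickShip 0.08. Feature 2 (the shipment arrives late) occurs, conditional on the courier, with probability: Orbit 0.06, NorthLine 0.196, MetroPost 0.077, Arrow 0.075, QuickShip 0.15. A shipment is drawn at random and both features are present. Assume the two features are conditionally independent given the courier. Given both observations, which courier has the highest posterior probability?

Prior × likelihood for each hypothesis:
  Orbit: 0.48 × 0.066 × 0.06 = 0.0019008
  NorthLine: 0.06 × 0.14 × 0.196 = 0.0016464
  MetroPost: 0.1 × 0.04 × 0.077 = 0.000308
  Arrow: 0.22 × 0.054 × 0.075 = 0.000891
  QuickShip: 0.14 × 0.08 × 0.15 = 0.00168
Total = 0.0064262.
Largest term belongs to Orbit, so Orbit is most probable.

Orbit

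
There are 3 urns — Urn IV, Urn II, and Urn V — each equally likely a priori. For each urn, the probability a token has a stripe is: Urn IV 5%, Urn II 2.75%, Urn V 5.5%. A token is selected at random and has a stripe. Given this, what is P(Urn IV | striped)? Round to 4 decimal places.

0.3774

Since the prior is uniform, the posterior is proportional to the likelihood:
  Urn IV: 0.05
  Urn II: 0.0275
  Urn V: 0.055
Normalizing constant = 0.1325.
P(Urn IV | evidence) = 0.05 / 0.1325 ≈ 0.3774.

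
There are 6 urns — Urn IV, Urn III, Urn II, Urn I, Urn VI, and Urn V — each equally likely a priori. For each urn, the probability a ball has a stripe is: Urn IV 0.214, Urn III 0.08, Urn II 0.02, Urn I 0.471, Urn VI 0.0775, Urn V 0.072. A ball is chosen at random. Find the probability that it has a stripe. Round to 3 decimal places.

0.156

With a uniform prior (1/6 each), posterior ∝ likelihood:
  Urn IV: 0.214
  Urn III: 0.08
  Urn II: 0.02
  Urn I: 0.471
  Urn VI: 0.0775
  Urn V: 0.072
P(striped) = (1/6) × (0.214 + 0.08 + 0.02 + 0.471 + 0.0775 + 0.072) = 0.9345/6 ≈ 0.156.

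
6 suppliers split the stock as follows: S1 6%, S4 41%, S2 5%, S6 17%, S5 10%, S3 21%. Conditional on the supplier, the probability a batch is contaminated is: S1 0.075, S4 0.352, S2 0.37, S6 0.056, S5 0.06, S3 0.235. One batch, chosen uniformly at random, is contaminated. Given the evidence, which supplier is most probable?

S4

By Bayes' rule, posterior ∝ prior × likelihood:
  S1: 0.06 × 0.075 = 0.0045
  S4: 0.41 × 0.352 = 0.14432
  S2: 0.05 × 0.37 = 0.0185
  S6: 0.17 × 0.056 = 0.00952
  S5: 0.1 × 0.06 = 0.006
  S3: 0.21 × 0.235 = 0.04935
Sum = 0.23219.
Largest term belongs to S4, so S4 is most probable.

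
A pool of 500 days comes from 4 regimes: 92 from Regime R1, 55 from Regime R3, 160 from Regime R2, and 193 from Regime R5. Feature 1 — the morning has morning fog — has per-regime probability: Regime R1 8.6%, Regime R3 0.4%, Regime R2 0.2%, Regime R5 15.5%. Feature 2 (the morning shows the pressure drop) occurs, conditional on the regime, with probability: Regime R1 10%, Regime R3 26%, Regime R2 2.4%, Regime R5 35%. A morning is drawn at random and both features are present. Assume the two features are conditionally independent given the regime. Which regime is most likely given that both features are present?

Regime R5

Prior × likelihood for each hypothesis:
  Regime R1: 0.184 × 0.086 × 0.1 = 0.0015824
  Regime R3: 0.11 × 0.004 × 0.26 = 0.0001144
  Regime R2: 0.32 × 0.002 × 0.024 = 0.00001536
  Regime R5: 0.386 × 0.155 × 0.35 = 0.0209405
Total = 0.02265266.
Largest term belongs to Regime R5, so Regime R5 is most probable.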